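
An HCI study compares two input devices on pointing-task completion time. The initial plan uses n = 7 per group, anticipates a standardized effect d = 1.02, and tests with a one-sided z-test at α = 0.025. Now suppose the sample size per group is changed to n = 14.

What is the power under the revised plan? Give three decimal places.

With n = 14 per group: δ = d·√(n/2) = 1.02 × √(14/2) = 2.6987. Critical value z_{0.025} = 1.960.
Revised power = Φ(δ − 1.960) = Φ(0.739) = 0.7700.

Power ≈ 0.770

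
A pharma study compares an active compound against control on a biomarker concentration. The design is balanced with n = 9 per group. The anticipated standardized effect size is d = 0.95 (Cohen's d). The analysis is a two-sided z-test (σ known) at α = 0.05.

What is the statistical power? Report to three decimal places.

Power ≈ 0.522

Noncentrality parameter: δ = d·√(n/2) = 0.95 × √(9/2) = 2.0153
Two-sided α = 0.05 → critical value z_{0.025} = 1.960.
Power = Φ(δ − 1.960) + Φ(−δ − 1.960) = Φ(0.055) + Φ(-3.975) = 0.5220 + 0.0000 = 0.5221.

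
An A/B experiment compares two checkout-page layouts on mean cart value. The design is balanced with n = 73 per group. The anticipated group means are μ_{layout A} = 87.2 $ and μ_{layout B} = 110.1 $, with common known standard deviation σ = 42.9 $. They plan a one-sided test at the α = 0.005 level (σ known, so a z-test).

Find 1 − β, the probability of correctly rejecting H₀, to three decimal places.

Power ≈ 0.742

Standardized effect: d = |μ_{layout A} − μ_{layout B}| / σ = |87.2 − 110.1| / 42.9 = 0.5338
Noncentrality parameter: δ = d·√(n/2) = 0.5338 × √(73/2) = 3.2250
Critical value for a one-sided test at α = 0.005: z_α = 2.576.
Power = P(Z > 2.576 − δ) = Φ(0.649) = 0.7419.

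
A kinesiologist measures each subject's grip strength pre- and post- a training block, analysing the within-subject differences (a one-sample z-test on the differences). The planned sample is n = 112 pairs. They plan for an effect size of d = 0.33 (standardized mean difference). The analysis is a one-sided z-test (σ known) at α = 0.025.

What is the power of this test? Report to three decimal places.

Noncentrality parameter: δ = d·√n = 0.33 × √112 = 3.4924
One-sided α = 0.025 → critical value z_{0.025} = 1.960.
Power = Φ(δ − 1.960) = Φ(1.532) = 0.9373.

Power ≈ 0.937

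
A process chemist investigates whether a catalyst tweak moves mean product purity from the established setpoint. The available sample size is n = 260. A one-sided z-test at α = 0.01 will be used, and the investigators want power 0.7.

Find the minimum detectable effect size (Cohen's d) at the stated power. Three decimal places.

d ≈ 0.177

Required noncentrality: δ = z_{0.01} + z_{0.30} = 2.326 + 0.524 = 2.851.
δ = d·√n ⇒ d = δ/√n = 2.851/√260 = 0.1768.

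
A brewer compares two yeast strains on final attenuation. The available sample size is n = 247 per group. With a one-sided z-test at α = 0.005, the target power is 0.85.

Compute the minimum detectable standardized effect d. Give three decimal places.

d ≈ 0.325

Need Φ(δ − 2.576) = 0.85, so δ = 2.576 + 1.036 = 3.612.
δ = d·√(n/2) ⇒ d = δ/√(n/2) = 3.612/√(247/2) = 0.3250.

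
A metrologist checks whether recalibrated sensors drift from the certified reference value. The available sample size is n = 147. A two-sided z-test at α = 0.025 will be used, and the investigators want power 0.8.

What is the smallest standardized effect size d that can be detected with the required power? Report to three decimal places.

Required noncentrality: δ = z_{0.0125} + z_{0.20} = 2.241 + 0.842 = 3.083.
(The second rejection-region term Φ(−δ − z_{α/2}) is negligible and dropped.)
δ = d·√n ⇒ d = δ/√n = 3.083/√147 = 0.2543.

d ≈ 0.254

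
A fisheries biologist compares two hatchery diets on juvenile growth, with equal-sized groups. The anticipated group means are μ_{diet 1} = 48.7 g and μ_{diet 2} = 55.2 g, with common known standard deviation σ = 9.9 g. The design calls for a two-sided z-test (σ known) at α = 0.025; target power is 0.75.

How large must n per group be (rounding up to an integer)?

n = 40 per group

Standardized effect: d = |μ_{diet 1} − μ_{diet 2}| / σ = |48.7 − 55.2| / 9.9 = 0.6566
Set Φ(δ − 2.241) = 0.75; then δ − 2.241 = Φ⁻¹(0.75) = 0.674, giving δ = 2.916.
(The Φ(−δ − z_{α/2}) term is vanishingly small for δ > 0 and is dropped in the standard sample-size formula.)
δ = d·√(n/2) ⇒ n = 2(δ/d)² = 2 × (2.916 / 0.6566)² = 39.45.
Rounding up, n = 40 per group.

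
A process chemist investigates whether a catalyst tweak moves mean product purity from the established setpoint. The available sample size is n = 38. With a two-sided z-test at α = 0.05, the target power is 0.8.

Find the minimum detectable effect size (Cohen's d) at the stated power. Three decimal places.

d ≈ 0.454

Required noncentrality: δ = z_{0.025} + z_{0.20} = 1.960 + 0.842 = 2.802.
(The second rejection-region term Φ(−δ − z_{α/2}) is negligible and dropped.)
δ = d·√n ⇒ d = δ/√n = 2.802/√38 = 0.4545.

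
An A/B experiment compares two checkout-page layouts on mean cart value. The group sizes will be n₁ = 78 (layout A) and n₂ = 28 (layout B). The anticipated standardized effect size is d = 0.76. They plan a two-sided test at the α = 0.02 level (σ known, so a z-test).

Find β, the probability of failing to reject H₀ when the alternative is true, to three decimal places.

β ≈ 0.131

Noncentrality parameter: δ = d / √(1/n₁ + 1/n₂) = 0.76 / √(1/78 + 1/28) = 3.4497
Critical value for a two-sided test at α = 0.02: z_{α/2} = 2.326.
Power = Φ(δ − 2.326) + Φ(−δ − 2.326) = Φ(1.123) + Φ(-5.776) = 0.8694 + 0.0000 = 0.8694.
Type II error: β = 1 − power = 1 − 0.8694 = 0.1306.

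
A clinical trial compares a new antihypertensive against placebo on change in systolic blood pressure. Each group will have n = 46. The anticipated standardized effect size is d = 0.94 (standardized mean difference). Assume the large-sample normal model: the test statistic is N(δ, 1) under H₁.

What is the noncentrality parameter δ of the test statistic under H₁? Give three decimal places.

δ ≈ 4.508

δ = d·√(n/2) = 0.94 × √(46/2) = 4.5081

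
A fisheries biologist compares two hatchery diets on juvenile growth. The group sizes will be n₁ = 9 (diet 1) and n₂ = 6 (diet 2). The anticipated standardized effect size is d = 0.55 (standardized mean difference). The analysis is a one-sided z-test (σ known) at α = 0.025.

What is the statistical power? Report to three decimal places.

Noncentrality parameter: δ = d / √(1/n₁ + 1/n₂) = 0.55 / √(1/9 + 1/6) = 1.0436
One-sided α = 0.025 → critical value z_{0.025} = 1.960.
Power = P(Z > 1.960 − δ) = Φ(-0.916) = 0.1797.

Power ≈ 0.180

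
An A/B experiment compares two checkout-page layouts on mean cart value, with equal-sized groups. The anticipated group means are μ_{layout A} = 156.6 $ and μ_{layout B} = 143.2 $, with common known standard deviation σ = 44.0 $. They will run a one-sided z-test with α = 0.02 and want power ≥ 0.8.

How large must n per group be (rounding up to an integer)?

Standardized effect: d = |μ_{layout A} − μ_{layout B}| / σ = |156.6 − 143.2| / 44.0 = 0.3045
Set Φ(δ − 2.054) = 0.8; then δ − 2.054 = Φ⁻¹(0.8) = 0.842, giving δ = 2.895.
δ = d·√(n/2) ⇒ n = 2(δ/d)² = 2 × (2.895 / 0.3045)² = 180.77.
Rounding up, n = 181 per group.

n = 181 per group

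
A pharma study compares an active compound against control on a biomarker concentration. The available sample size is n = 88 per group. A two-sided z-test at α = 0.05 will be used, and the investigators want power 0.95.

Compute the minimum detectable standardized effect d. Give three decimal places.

d ≈ 0.543

Required noncentrality: δ = z_{0.025} + z_{0.05} = 1.960 + 1.645 = 3.605.
(The second rejection-region term Φ(−δ − z_{α/2}) is negligible and dropped.)
δ = d·√(n/2) ⇒ d = δ/√(n/2) = 3.605/√(88/2) = 0.5434.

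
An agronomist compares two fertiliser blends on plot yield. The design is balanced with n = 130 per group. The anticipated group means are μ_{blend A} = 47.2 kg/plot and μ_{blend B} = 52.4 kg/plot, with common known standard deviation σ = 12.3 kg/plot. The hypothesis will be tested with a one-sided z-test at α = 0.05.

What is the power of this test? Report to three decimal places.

Power ≈ 0.961

Standardized effect: d = |μ_{blend A} − μ_{blend B}| / σ = |47.2 − 52.4| / 12.3 = 0.4228
Noncentrality parameter: δ = d·√(n/2) = 0.4228 × √(130/2) = 3.4084
One-sided α = 0.05 → critical value z_{0.05} = 1.645.
Power = Φ(δ − 1.645) = Φ(1.764) = 0.9611.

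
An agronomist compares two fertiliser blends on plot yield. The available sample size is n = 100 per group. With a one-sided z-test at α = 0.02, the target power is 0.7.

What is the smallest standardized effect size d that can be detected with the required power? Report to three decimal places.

Need Φ(δ − 2.054) = 0.7, so δ = 2.054 + 0.524 = 2.578.
δ = d·√(n/2) ⇒ d = δ/√(n/2) = 2.578/√(100/2) = 0.3646.

d ≈ 0.365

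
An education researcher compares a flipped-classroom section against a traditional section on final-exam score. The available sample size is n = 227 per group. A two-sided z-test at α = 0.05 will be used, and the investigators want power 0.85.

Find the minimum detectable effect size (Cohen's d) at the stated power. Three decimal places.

d ≈ 0.281

Need Φ(δ − 1.960) = 0.85, so δ = 1.960 + 1.036 = 2.996.
(The second rejection-region term Φ(−δ − z_{α/2}) is negligible and dropped.)
δ = d·√(n/2) ⇒ d = δ/√(n/2) = 2.996/√(227/2) = 0.2813.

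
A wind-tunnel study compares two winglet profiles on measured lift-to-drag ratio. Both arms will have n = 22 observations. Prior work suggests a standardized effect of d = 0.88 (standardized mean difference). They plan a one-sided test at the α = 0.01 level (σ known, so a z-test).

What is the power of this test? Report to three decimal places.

Power ≈ 0.723

Noncentrality parameter: δ = d·√(n/2) = 0.88 × √(22/2) = 2.9186
One-sided α = 0.01 → critical value z_{0.01} = 2.326.
Power = P(Z > 2.326 − δ) = Φ(0.592) = 0.7232.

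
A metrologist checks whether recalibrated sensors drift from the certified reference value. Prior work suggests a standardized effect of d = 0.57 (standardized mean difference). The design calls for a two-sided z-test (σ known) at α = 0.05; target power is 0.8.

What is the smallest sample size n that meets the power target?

Set Φ(δ − 1.960) = 0.8; then δ − 1.960 = Φ⁻¹(0.8) = 0.842, giving δ = 2.802.
(Ignoring the negligible lower-tail rejection probability gives the usual closed-form inversion.)
δ = d·√n ⇒ n = (δ/d)² = (2.802 / 0.57)² = 24.16.
Rounding up, n = 25.

n = 25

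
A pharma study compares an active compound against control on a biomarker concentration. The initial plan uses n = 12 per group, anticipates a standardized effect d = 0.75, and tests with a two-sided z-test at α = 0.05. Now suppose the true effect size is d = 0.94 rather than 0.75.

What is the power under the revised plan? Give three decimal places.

With d = 0.94: δ = d·√(n/2) = 0.94 × √(12/2) = 2.3025. Critical value z_{0.025} = 1.960.
Revised power = Φ(δ − 1.960) + Φ(−δ − 1.960) = Φ(0.343) + Φ(-4.262) = 0.6340 + 0.0000 = 0.6340.

Power ≈ 0.634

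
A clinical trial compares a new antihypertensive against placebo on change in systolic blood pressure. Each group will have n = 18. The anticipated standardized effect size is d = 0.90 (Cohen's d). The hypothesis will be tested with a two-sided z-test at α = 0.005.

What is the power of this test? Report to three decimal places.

Power ≈ 0.457

Noncentrality parameter: δ = d·√(n/2) = 0.90 × √(18/2) = 2.7000
Critical value for a two-sided test at α = 0.005: z_{α/2} = 2.807.
Power = Φ(δ − 2.807) + Φ(−δ − 2.807) = Φ(-0.107) + Φ(-5.507) = 0.4574 + 0.0000 = 0.4574.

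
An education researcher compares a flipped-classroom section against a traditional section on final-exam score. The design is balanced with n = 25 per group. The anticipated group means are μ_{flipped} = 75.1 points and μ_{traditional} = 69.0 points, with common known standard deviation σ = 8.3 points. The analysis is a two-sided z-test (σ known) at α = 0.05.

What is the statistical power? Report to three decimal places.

Standardized effect: d = |μ_{flipped} − μ_{traditional}| / σ = |75.1 − 69.0| / 8.3 = 0.7349
Noncentrality parameter: δ = d·√(n/2) = 0.7349 × √(25/2) = 2.5984
Critical value for a two-sided test at α = 0.05: z_{α/2} = 1.960.
Power = Φ(δ − 1.960) + Φ(−δ − 1.960) = Φ(0.638) + Φ(-4.558) = 0.7384 + 0.0000 = 0.7384.

Power ≈ 0.738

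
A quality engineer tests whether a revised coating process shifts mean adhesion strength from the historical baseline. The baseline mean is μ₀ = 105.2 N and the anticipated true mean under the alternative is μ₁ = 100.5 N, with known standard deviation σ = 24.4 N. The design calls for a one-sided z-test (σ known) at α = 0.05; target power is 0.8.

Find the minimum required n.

Standardized effect: d = |μ₁ − μ₀| / σ = |100.5 − 105.2| / 24.4 = 0.1926
Set Φ(δ − 1.645) = 0.8; then δ − 1.645 = Φ⁻¹(0.8) = 0.842, giving δ = 2.486.
δ = d·√n ⇒ n = (δ/d)² = (2.486 / 0.1926)² = 166.63.
Round up to the next whole unit.

n = 167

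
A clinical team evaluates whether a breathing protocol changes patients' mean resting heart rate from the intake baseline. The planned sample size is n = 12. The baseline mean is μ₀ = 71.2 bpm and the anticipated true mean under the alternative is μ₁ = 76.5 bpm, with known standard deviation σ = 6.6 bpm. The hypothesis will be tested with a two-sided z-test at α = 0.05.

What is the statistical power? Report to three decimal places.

Standardized effect: d = |μ₁ − μ₀| / σ = |76.5 − 71.2| / 6.6 = 0.8030
Noncentrality parameter: δ = d·√n = 0.8030 × √12 = 2.7818
Two-sided α = 0.05 → critical value z_{0.025} = 1.960.
Power = Φ(δ − 1.960) + Φ(−δ − 1.960) = Φ(0.822) + Φ(-4.742) = 0.7944 + 0.0000 = 0.7944.

Power ≈ 0.794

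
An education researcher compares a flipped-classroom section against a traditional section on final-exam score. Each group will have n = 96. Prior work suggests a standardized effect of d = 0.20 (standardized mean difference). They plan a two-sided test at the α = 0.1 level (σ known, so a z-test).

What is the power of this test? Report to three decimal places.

Noncentrality parameter: δ = d·√(n/2) = 0.20 × √(96/2) = 1.3856
Two-sided α = 0.1 → critical value z_{0.05} = 1.645.
Power = Φ(δ − 1.645) + Φ(−δ − 1.645) = Φ(-0.259) + Φ(-3.030) = 0.3977 + 0.0012 = 0.3990.

Power ≈ 0.399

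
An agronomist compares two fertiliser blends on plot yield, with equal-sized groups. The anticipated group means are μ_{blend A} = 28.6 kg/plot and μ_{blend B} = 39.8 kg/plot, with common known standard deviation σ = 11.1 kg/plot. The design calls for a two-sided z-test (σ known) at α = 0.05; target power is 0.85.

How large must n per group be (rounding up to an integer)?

n = 18 per group

Standardized effect: d = |μ_{blend A} − μ_{blend B}| / σ = |28.6 − 39.8| / 11.1 = 1.0090
For power 0.85 need Φ(δ − z_{0.025}) = 0.85, so δ = z_{0.025} + z_{0.15} = 1.960 + 1.036 = 2.996.
(Ignoring the negligible lower-tail rejection probability gives the usual closed-form inversion.)
δ = d·√(n/2) ⇒ n = 2(δ/d)² = 2 × (2.996 / 1.0090)² = 17.64.
Rounding up, n = 18 per group.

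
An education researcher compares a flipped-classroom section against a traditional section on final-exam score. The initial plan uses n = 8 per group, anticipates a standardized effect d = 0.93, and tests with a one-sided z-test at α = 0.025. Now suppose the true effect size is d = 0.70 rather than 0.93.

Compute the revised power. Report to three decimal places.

With d = 0.70: δ = d·√(n/2) = 0.70 × √(8/2) = 1.4000. Critical value z_{0.025} = 1.960.
Revised power = P(Z > 1.960 − δ) = Φ(-0.560) = 0.2878.

Power ≈ 0.288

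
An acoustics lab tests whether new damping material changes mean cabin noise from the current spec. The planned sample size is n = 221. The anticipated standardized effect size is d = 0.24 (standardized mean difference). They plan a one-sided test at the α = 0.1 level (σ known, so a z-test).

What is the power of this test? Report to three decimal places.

Noncentrality parameter: δ = d·√n = 0.24 × √221 = 3.5679
Critical value for a one-sided test at α = 0.1: z_α = 1.282.
Power = Φ(δ − 1.282) = Φ(2.286) = 0.9889.

Power ≈ 0.989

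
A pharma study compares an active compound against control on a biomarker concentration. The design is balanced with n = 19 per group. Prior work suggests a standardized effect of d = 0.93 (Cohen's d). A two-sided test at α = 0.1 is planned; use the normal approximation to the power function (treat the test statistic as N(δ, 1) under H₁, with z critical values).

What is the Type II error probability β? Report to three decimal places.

Noncentrality parameter: δ = d·√(n/2) = 0.93 × √(19/2) = 2.8665
Two-sided α = 0.1 → critical value z_{0.05} = 1.645.
Power = Φ(δ − 1.645) + Φ(−δ − 1.645) = Φ(1.222) + Φ(-4.511) = 0.8891 + 0.0000 = 0.8891.
Type II error: β = 1 − power = 1 − 0.8891 = 0.1109.

β ≈ 0.111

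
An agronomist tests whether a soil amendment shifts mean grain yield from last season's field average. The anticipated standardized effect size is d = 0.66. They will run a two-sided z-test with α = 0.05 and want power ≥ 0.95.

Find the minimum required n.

n = 30

For power 0.95 need Φ(δ − z_{0.025}) = 0.95, so δ = z_{0.025} + z_{0.05} = 1.960 + 1.645 = 3.605.
(The Φ(−δ − z_{α/2}) term is vanishingly small for δ > 0 and is dropped in the standard sample-size formula.)
δ = d·√n ⇒ n = (δ/d)² = (3.605 / 0.66)² = 29.83.
Round up to the next whole unit.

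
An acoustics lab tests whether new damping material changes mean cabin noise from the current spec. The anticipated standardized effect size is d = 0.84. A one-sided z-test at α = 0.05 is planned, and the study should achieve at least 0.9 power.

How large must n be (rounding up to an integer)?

n = 13

Set Φ(δ − 1.645) = 0.9; then δ − 1.645 = Φ⁻¹(0.9) = 1.282, giving δ = 2.926.
δ = d·√n ⇒ n = (δ/d)² = (2.926 / 0.84)² = 12.14.
Rounding up, n = 13.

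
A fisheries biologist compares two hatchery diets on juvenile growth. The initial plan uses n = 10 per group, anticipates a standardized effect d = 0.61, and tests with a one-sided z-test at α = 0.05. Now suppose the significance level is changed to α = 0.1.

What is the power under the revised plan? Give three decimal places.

Power ≈ 0.533

δ = d·√(n/2) = 0.61 × √(10/2) = 1.3640 (unchanged). New critical value: z_{0.1} = 1.282.
Revised power = Φ(δ − 1.282) = Φ(0.082) = 0.5329.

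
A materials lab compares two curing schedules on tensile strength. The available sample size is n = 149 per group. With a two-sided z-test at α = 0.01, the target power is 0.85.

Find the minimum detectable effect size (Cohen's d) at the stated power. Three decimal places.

d ≈ 0.419

Need Φ(δ − 2.576) = 0.85, so δ = 2.576 + 1.036 = 3.612.
(The second rejection-region term Φ(−δ − z_{α/2}) is negligible and dropped.)
δ = d·√(n/2) ⇒ d = δ/√(n/2) = 3.612/√(149/2) = 0.4185.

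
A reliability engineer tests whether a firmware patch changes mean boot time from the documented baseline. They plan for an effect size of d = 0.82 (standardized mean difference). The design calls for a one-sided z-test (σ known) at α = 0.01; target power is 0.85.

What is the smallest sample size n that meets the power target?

n = 17

Set Φ(δ − 2.326) = 0.85; then δ − 2.326 = Φ⁻¹(0.85) = 1.036, giving δ = 3.363.
δ = d·√n ⇒ n = (δ/d)² = (3.363 / 0.82)² = 16.82.
Round up to the next whole unit.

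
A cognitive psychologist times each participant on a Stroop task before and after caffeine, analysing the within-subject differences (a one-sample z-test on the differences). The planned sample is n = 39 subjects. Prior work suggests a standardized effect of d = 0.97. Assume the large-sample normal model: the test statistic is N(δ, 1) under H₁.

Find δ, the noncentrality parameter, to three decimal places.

δ = d·√n = 0.97 × √39 = 6.0576

δ ≈ 6.058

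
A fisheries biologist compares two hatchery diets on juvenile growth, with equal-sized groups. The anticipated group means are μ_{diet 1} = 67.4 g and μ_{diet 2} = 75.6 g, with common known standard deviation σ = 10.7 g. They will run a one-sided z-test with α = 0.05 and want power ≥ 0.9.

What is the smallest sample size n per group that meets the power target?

n = 30 per group

Standardized effect: d = |μ_{diet 1} − μ_{diet 2}| / σ = |67.4 − 75.6| / 10.7 = 0.7664
For power 0.9 need Φ(δ − z_{0.05}) = 0.9, so δ = z_{0.05} + z_{0.10} = 1.645 + 1.282 = 2.926.
δ = d·√(n/2) ⇒ n = 2(δ/d)² = 2 × (2.926 / 0.7664)² = 29.16.
Rounding up, n = 30 per group.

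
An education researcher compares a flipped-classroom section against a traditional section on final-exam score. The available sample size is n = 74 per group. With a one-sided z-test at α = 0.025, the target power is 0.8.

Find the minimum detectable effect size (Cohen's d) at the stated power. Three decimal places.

Need Φ(δ − 1.960) = 0.8, so δ = 1.960 + 0.842 = 2.802.
δ = d·√(n/2) ⇒ d = δ/√(n/2) = 2.802/√(74/2) = 0.4606.

d ≈ 0.461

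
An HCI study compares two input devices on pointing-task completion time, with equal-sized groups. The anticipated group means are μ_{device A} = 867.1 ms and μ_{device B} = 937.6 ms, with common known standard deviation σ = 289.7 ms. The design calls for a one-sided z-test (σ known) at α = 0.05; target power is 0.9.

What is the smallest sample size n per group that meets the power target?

Standardized effect: d = |μ_{device A} − μ_{device B}| / σ = |867.1 − 937.6| / 289.7 = 0.2434
Set Φ(δ − 1.645) = 0.9; then δ − 1.645 = Φ⁻¹(0.9) = 1.282, giving δ = 2.926.
δ = d·√(n/2) ⇒ n = 2(δ/d)² = 2 × (2.926 / 0.2434)² = 289.21.
Rounding up, n = 290 per group.

n = 290 per group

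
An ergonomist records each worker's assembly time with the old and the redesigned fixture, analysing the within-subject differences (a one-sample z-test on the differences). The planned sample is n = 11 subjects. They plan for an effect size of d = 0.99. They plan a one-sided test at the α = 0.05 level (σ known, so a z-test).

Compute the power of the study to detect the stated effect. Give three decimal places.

Power ≈ 0.949

Noncentrality parameter: δ = d·√n = 0.99 × √11 = 3.2835
One-sided α = 0.05 → critical value z_{0.05} = 1.645.
Power = Φ(δ − 1.645) = Φ(1.639) = 0.9494.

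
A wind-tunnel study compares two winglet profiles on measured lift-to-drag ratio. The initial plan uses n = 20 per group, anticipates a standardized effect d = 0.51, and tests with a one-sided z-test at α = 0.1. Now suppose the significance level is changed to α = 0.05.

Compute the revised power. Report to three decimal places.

Power ≈ 0.487

δ = d·√(n/2) = 0.51 × √(20/2) = 1.6128 (unchanged). New critical value: z_{0.05} = 1.645.
Revised power = P(Z > 1.645 − δ) = Φ(-0.032) = 0.4872.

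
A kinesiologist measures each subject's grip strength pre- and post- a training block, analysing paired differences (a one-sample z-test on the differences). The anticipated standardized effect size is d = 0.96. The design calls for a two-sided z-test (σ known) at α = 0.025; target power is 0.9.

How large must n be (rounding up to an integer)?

n = 14

For power 0.9 need Φ(δ − z_{0.0125}) = 0.9, so δ = z_{0.0125} + z_{0.10} = 2.241 + 1.282 = 3.523.
(The Φ(−δ − z_{α/2}) term is vanishingly small for δ > 0 and is dropped in the standard sample-size formula.)
δ = d·√n ⇒ n = (δ/d)² = (3.523 / 0.96)² = 13.47.
Rounding up, n = 14.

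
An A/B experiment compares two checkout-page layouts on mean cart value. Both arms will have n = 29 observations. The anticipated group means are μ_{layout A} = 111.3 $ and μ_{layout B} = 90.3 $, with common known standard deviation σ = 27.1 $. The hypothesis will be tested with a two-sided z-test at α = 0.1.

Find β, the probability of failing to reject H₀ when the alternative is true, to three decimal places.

Standardized effect: d = |μ_{layout A} − μ_{layout B}| / σ = |111.3 − 90.3| / 27.1 = 0.7749
Noncentrality parameter: δ = d·√(n/2) = 0.7749 × √(29/2) = 2.9508
Critical value for a two-sided test at α = 0.1: z_{α/2} = 1.645.
Power = Φ(δ − 1.645) + Φ(−δ − 1.645) = Φ(1.306) + Φ(-4.596) = 0.9042 + 0.0000 = 0.9042.
Type II error: β = 1 − power = 1 − 0.9042 = 0.0958.

β ≈ 0.096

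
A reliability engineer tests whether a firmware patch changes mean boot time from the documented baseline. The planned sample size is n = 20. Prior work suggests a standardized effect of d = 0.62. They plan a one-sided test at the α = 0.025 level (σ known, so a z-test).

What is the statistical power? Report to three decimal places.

Noncentrality parameter: δ = d·√n = 0.62 × √20 = 2.7727
Critical value for a one-sided test at α = 0.025: z_α = 1.960.
Power = Φ(δ − 1.960) = Φ(0.813) = 0.7918.

Power ≈ 0.792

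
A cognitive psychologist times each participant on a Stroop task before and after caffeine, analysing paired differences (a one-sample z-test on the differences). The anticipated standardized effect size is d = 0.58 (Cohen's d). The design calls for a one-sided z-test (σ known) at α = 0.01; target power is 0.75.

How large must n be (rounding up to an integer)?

n = 27

For power 0.75 need Φ(δ − z_{0.01}) = 0.75, so δ = z_{0.01} + z_{0.25} = 2.326 + 0.674 = 3.001.
δ = d·√n ⇒ n = (δ/d)² = (3.001 / 0.58)² = 26.77.
Rounding up, n = 27.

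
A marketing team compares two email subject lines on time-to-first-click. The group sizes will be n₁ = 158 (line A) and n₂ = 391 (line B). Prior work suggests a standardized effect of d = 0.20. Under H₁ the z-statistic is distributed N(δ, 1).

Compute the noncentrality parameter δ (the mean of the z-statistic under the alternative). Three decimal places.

δ ≈ 2.122

The noncentrality parameter scales effect size by the design's sample-size factor: δ = d / √(1/n₁ + 1/n₂) = 0.20 / √(1/158 + 1/391) = 2.1216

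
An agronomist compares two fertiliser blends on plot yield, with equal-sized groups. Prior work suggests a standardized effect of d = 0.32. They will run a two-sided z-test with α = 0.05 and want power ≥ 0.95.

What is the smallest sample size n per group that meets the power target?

Set Φ(δ − 1.960) = 0.95; then δ − 1.960 = Φ⁻¹(0.95) = 1.645, giving δ = 3.605.
(Ignoring the negligible lower-tail rejection probability gives the usual closed-form inversion.)
δ = d·√(n/2) ⇒ n = 2(δ/d)² = 2 × (3.605 / 0.32)² = 253.80.
Round up to the next whole unit.

n = 254 per group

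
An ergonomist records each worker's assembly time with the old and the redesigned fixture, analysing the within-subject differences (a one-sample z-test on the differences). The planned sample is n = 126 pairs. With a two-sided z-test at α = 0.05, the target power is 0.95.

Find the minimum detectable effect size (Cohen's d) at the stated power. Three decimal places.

d ≈ 0.321

Required noncentrality: δ = z_{0.025} + z_{0.05} = 1.960 + 1.645 = 3.605.
(The second rejection-region term Φ(−δ − z_{α/2}) is negligible and dropped.)
δ = d·√n ⇒ d = δ/√n = 3.605/√126 = 0.3211.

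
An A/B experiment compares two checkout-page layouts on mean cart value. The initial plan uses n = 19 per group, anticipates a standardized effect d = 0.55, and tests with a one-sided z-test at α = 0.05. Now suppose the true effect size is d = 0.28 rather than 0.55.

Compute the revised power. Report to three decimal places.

With d = 0.28: δ = d·√(n/2) = 0.28 × √(19/2) = 0.8630. Critical value z_{0.05} = 1.645.
Revised power = P(Z > 1.645 − δ) = Φ(-0.782) = 0.2172.

Power ≈ 0.217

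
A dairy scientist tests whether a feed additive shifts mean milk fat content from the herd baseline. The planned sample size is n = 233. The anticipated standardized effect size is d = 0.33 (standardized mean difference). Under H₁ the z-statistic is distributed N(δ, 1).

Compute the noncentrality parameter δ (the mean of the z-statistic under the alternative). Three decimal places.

δ = d·√n = 0.33 × √233 = 5.0372

δ ≈ 5.037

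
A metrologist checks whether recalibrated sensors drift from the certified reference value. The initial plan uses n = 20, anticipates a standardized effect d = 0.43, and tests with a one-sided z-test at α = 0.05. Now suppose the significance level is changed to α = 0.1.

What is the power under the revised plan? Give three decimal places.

Power ≈ 0.739

δ = d·√n = 0.43 × √20 = 1.9230 (unchanged). New critical value: z_{0.1} = 1.282.
Revised power = P(Z > 1.282 − δ) = Φ(0.641) = 0.7394.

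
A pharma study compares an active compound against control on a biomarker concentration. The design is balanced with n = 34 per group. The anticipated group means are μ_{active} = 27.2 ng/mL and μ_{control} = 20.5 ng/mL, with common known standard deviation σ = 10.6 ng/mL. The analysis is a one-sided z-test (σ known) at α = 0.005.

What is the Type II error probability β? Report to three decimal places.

β ≈ 0.488

Standardized effect: d = |μ_{active} − μ_{control}| / σ = |27.2 − 20.5| / 10.6 = 0.6321
Noncentrality parameter: δ = d·√(n/2) = 0.6321 × √(34/2) = 2.6061
Critical value for a one-sided test at α = 0.005: z_α = 2.576.
Power = Φ(δ − 2.576) = Φ(0.030) = 0.5121.
Type II error: β = 1 − power = 1 − 0.5121 = 0.4879.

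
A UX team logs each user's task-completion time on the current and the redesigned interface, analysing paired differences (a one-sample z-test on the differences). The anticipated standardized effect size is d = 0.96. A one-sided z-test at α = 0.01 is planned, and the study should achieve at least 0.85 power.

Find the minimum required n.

Set Φ(δ − 2.326) = 0.85; then δ − 2.326 = Φ⁻¹(0.85) = 1.036, giving δ = 3.363.
δ = d·√n ⇒ n = (δ/d)² = (3.363 / 0.96)² = 12.27.
Round up to the next whole unit.

n = 13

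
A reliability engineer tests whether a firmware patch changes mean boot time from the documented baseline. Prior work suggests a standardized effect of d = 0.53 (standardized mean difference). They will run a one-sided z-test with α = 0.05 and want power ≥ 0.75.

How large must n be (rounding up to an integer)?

For power 0.75 need Φ(δ − z_{0.05}) = 0.75, so δ = z_{0.05} + z_{0.25} = 1.645 + 0.674 = 2.319.
δ = d·√n ⇒ n = (δ/d)² = (2.319 / 0.53)² = 19.15.
Rounding up, n = 20.

n = 20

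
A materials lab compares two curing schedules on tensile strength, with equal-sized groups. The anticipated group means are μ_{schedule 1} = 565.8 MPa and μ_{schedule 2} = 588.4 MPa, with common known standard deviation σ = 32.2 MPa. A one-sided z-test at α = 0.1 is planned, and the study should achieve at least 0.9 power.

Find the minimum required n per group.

Standardized effect: d = |μ_{schedule 1} − μ_{schedule 2}| / σ = |565.8 − 588.4| / 32.2 = 0.7019
Set Φ(δ − 1.282) = 0.9; then δ − 1.282 = Φ⁻¹(0.9) = 1.282, giving δ = 2.563.
δ = d·√(n/2) ⇒ n = 2(δ/d)² = 2 × (2.563 / 0.7019)² = 26.67.
Round up to the next whole unit.

n = 27 per group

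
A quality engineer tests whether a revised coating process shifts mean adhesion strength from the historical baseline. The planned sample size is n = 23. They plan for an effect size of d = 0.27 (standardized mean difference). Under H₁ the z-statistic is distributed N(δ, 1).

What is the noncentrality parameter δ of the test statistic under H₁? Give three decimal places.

δ ≈ 1.295

δ = d·√n = 0.27 × √23 = 1.2949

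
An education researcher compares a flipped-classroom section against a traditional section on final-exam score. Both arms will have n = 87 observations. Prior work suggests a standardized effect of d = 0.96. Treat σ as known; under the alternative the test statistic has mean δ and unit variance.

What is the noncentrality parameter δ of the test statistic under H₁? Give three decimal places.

The noncentrality parameter scales effect size by the design's sample-size factor: δ = d·√(n/2) = 0.96 × √(87/2) = 6.3316

δ ≈ 6.332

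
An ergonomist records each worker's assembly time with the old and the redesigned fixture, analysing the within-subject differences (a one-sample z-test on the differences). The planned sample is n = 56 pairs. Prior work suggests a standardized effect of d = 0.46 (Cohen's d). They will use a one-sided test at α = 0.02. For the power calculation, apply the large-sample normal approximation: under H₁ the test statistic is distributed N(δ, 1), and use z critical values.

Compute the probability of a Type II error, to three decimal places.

β ≈ 0.082

Noncentrality parameter: δ = d·√n = 0.46 × √56 = 3.4423
One-sided α = 0.02 → critical value z_{0.02} = 2.054.
Power = P(Z > 2.054 − δ) = Φ(1.389) = 0.9175.
Type II error: β = 1 − power = 1 − 0.9175 = 0.0825.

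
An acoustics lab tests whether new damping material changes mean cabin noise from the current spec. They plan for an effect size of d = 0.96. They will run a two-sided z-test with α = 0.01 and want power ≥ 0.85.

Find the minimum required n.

For power 0.85 need Φ(δ − z_{0.005}) = 0.85, so δ = z_{0.005} + z_{0.15} = 2.576 + 1.036 = 3.612.
(The Φ(−δ − z_{α/2}) term is vanishingly small for δ > 0 and is dropped in the standard sample-size formula.)
δ = d·√n ⇒ n = (δ/d)² = (3.612 / 0.96)² = 14.16.
Rounding up, n = 15.

n = 15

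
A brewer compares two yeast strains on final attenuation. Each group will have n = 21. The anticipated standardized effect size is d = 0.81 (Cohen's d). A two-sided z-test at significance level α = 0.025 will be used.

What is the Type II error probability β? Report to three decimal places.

β ≈ 0.351

Noncentrality parameter: δ = d·√(n/2) = 0.81 × √(21/2) = 2.6247
Critical value for a two-sided test at α = 0.025: z_{α/2} = 2.241.
Power = Φ(δ − 2.241) + Φ(−δ − 2.241) = Φ(0.383) + Φ(-4.866) = 0.6493 + 0.0000 = 0.6493.
Type II error: β = 1 − power = 1 − 0.6493 = 0.3507.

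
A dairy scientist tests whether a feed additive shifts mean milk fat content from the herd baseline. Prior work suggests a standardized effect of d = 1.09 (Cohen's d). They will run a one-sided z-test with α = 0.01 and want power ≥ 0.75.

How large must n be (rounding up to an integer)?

n = 8

Set Φ(δ − 2.326) = 0.75; then δ − 2.326 = Φ⁻¹(0.75) = 0.674, giving δ = 3.001.
δ = d·√n ⇒ n = (δ/d)² = (3.001 / 1.09)² = 7.58.
Rounding up, n = 8.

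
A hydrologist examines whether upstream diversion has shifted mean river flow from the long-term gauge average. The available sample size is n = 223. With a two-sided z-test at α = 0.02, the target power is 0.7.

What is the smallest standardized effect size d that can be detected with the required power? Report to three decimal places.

d ≈ 0.191

Required noncentrality: δ = z_{0.01} + z_{0.30} = 2.326 + 0.524 = 2.851.
(Lower-tail contribution to power is negligible for δ > 0.)
δ = d·√n ⇒ d = δ/√n = 2.851/√223 = 0.1909.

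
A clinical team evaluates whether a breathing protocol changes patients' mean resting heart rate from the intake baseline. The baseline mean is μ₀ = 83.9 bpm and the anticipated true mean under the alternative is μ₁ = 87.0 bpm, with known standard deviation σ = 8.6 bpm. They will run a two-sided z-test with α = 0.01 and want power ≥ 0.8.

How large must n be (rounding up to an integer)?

Standardized effect: d = |μ₁ − μ₀| / σ = |87.0 − 83.9| / 8.6 = 0.3605
Set Φ(δ − 2.576) = 0.8; then δ − 2.576 = Φ⁻¹(0.8) = 0.842, giving δ = 3.417.
(The Φ(−δ − z_{α/2}) term is vanishingly small for δ > 0 and is dropped in the standard sample-size formula.)
δ = d·√n ⇒ n = (δ/d)² = (3.417 / 0.3605)² = 89.88.
Round up to the next whole unit.

n = 90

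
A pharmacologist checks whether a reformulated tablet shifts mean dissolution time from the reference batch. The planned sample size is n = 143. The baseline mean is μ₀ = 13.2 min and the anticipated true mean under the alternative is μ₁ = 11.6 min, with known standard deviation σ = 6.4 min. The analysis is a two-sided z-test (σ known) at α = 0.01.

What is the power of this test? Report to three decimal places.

Power ≈ 0.660

Standardized effect: d = |μ₁ − μ₀| / σ = |11.6 − 13.2| / 6.4 = 0.2500
Noncentrality parameter: λ = d·√n = 0.2500 × √143 = 2.9896
Two-sided α = 0.01 → critical value z_{0.005} = 2.576.
Power = Φ(λ − 2.576) + Φ(−λ − 2.576) = Φ(0.414) + Φ(-5.565) = 0.6605 + 0.0000 = 0.6605.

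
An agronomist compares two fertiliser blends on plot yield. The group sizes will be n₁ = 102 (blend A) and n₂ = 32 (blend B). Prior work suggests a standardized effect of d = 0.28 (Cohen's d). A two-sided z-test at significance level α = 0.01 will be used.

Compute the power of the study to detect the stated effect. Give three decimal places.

Noncentrality parameter: δ = d / √(1/n₁ + 1/n₂) = 0.28 / √(1/102 + 1/32) = 1.3819
Critical value for a two-sided test at α = 0.01: z_{α/2} = 2.576.
Power = Φ(δ − 2.576) + Φ(−δ − 2.576) = Φ(-1.194) + Φ(-3.958) = 0.1163 + 0.0000 = 0.1163.

Power ≈ 0.116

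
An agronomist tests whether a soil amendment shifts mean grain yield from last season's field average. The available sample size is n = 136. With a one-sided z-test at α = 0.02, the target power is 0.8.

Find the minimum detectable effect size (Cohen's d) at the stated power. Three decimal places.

Required noncentrality: δ = z_{0.02} + z_{0.20} = 2.054 + 0.842 = 2.895.
δ = d·√n ⇒ d = δ/√n = 2.895/√136 = 0.2483.

d ≈ 0.248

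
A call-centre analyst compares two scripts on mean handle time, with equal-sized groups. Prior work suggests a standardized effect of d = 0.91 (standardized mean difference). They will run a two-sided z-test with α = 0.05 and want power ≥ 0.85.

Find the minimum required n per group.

For power 0.85 need Φ(δ − z_{0.025}) = 0.85, so δ = z_{0.025} + z_{0.15} = 1.960 + 1.036 = 2.996.
(For δ > 0 the lower-tail rejection region contributes negligibly to power, so the one-term inversion is standard.)
δ = d·√(n/2) ⇒ n = 2(δ/d)² = 2 × (2.996 / 0.91)² = 21.68.
Rounding up, n = 22 per group.

n = 22 per group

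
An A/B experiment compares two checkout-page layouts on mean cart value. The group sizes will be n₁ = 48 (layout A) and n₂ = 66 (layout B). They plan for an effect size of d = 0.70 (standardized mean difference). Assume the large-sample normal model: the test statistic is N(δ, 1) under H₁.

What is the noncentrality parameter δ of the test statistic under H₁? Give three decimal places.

δ = d / √(1/n₁ + 1/n₂) = 0.70 / √(1/48 + 1/66) = 3.6901

δ ≈ 3.690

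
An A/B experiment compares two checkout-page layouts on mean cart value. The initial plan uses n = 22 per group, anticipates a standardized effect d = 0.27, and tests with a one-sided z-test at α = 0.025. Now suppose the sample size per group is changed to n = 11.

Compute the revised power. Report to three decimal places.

With n = 11 per group: δ = d·√(n/2) = 0.27 × √(11/2) = 0.6332. Critical value z_{0.025} = 1.960.
Revised power = P(Z > 1.960 − δ) = Φ(-1.327) = 0.0923.

Power ≈ 0.092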